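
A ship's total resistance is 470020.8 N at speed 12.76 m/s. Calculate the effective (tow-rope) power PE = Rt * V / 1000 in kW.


Formula: PE = Rt * V / 1000 (kW)
Step 1 — PE (W) = 470020.8 * 12.76 = 5997465.408 W
Step 2 — PE (kW) = 5997465.408 / 1000 ≈ 5997.5 kW (5 s.f.)

5997.5 kW


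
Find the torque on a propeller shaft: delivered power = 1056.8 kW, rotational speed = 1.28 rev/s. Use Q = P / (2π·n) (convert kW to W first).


Formula: Q = P_W / (2 * pi * n)
Step 1 — P_W = 1056.8 kW * 1000 = 1056800.0 W
Step 2 — 2 * pi * n = 2 * pi * 1.28 = 8.042477
Step 3 — Q = 1056800.0 / 8.042477 ≈ 131400 N·m (5 s.f.)

131400 N·m


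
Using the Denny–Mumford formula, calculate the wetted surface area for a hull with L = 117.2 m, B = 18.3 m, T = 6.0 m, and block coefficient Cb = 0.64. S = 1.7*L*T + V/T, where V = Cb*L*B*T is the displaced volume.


Formula: S = 1.7*L*T + V/T with V = Cb*L*B*T, i.e. S = L * (1.7*T + Cb*B)
Step 1 — 1.7*T = 1.7 * 6.0 = 10.2 m
Step 2 — Cb*B = 0.64 * 18.3 = 11.712 m
Step 3 — 1.7*T + Cb*B = 10.2 + 11.712 = 21.912 m
Step 4 — S = 117.2 * 21.912 ≈ 2568.1 m^2 (5 s.f.)

2568.1 m^2


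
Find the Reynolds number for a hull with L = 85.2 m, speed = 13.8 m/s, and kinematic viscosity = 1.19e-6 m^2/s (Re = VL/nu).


Formula: Re = V * L / nu
Step 1 — V * L = 13.8 * 85.2 = 1175.76 m^2/s
Step 2 — Re = 1175.76 / 1.19e-6 = 9.88e+08

9.88e+08


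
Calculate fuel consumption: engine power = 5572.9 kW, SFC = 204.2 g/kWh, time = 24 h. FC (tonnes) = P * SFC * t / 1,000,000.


Formula: FC (tonnes) = P * SFC * t / 1,000,000
Step 1 — P * SFC * t = 5572.9 * 204.2 * 24 = 27311668.32 g
Step 2 — FC (tonnes) = 27311668.32 / 1,000,000 ≈ 27.312 tonnes (5 s.f.)

27.312 tonnes


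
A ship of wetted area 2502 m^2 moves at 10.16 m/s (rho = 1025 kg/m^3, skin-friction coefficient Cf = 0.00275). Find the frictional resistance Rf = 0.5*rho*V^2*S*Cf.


Formula: Rf = 0.5 * rho * V^2 * S * Cf
Step 1 — V^2 = 10.16^2 = 103.2256
Step 2 — 0.5 * rho * V^2 = 0.5 * 1025 * 103.2256 = 52903.12
Step 3 — Rf = 52903.12 * 2502 * 0.00275 ≈ 364000 N (5 s.f.)

364000 N


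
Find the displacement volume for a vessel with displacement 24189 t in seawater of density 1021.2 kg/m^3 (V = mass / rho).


Formula: V = mass / rho
Step 1 — convert tonnes to kg: 24189 t * 1000 = 24189000 kg
Step 2 — V = 24189000 / 1021.2 ≈ 23687 m^3 (5 s.f.)

23687 m^3


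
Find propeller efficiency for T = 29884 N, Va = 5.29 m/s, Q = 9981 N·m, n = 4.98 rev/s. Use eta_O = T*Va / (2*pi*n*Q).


Formula: eta = T * Va / (2 * pi * n * Q)
Step 1 — numerator = T * Va = 29884 * 5.29 = 158086.36
Step 2 — 2 * pi * n = 2 * pi * 4.98 = 31.290263
Step 3 — denominator = 31.290263 * 9981 = 312308.12
Step 4 — eta = 158086.36 / 312308.12 ≈ 0.50619 (5 s.f.)

0.50619


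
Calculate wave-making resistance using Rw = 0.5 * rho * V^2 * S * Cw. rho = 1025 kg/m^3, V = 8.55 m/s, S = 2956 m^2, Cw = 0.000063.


Formula: Rw = 0.5 * rho * V^2 * S * Cw
Step 1 — V^2 = 8.55^2 = 73.1025
Step 2 — 0.5 * rho * V^2 = 0.5 * 1025 * 73.1025 = 37465.03125
Step 3 — Rw = 37465.03125 * 2956 * 0.000063 ≈ 6977.0 N (5 s.f.)

6977.0 N


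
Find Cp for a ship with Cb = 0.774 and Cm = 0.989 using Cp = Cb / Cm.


Formula: Cp = Cb / Cm
Substituting: Cp = 0.774 / 0.989
Result: Cp ≈ 0.78261 (5 s.f.)

0.78261


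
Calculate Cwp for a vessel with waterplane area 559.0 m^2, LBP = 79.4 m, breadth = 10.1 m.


Formula: Cwp = Aw / (L * B)
Step 1 — L * B = 79.4 * 10.1 = 801.94 m^2
Step 2 — Cwp = 559.0 / 801.94 ≈ 0.69706 (5 s.f.)

0.69706


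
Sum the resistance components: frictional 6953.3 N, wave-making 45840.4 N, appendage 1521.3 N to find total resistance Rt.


Formula: Rt = Rf + Rw + Ra
Substituting: Rt = 6953.3 + 45840.4 + 1521.3
Result: Rt = 54315.0 N

54315.0 N


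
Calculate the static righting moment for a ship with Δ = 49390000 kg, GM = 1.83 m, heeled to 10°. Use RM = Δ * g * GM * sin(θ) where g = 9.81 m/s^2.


Formula: GZ = GM * sin(theta); RM = disp * g * GZ
Step 1 — GZ = 1.83 * sin(10°) = 1.83 * 0.173648 = 0.317776 m
Step 2 — RM = 49390000 * 9.81 * 0.317776 ≈ 153970000 N·m (5 s.f.)

153970000 N·m


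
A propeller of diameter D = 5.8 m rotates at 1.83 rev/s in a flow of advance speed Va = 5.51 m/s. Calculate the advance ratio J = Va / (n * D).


Formula: J = Va / (n * D)
Step 1 — n * D = 1.83 * 5.8 = 10.614
Step 2 — J = 5.51 / 10.614 ≈ 0.51913 (5 s.f.)

0.51913


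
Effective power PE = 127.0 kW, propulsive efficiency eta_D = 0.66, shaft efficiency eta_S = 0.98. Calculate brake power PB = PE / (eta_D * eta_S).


Formula: PB = PE / (eta_D * eta_S)
Step 1 — combined efficiency = eta_D * eta_S = 0.66 * 0.98 = 0.6468
Step 2 — PB = 127.0 / 0.6468 ≈ 196.35 kW (5 s.f.)

196.35 kW


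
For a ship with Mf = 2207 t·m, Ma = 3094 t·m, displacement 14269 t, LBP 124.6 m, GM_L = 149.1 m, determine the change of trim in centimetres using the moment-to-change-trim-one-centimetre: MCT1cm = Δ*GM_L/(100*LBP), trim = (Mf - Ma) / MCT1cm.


Formula: net trimming moment = Mf - Ma; MCT1cm = Δ*GM_L/(100*LBP); trim = net moment / MCT1cm
Step 1 — net trimming moment = 2207 - 3094 = -887 t·m
Step 2 — MCT1cm = 14269 * 149.1 / (100 * 124.6) = 170.747 t·m/cm
Step 3 — trim = -887 / 170.747 ≈ -5.1948 cm (5 s.f.)

-5.1948 cm


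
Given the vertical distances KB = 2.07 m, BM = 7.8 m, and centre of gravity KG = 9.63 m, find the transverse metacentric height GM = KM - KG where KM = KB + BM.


Formula: GM = KB + BM - KG
Step 1 — KM = KB + BM = 2.07 + 7.8 = 9.87 m
Step 2 — GM = KM - KG = 9.87 - 9.63 = 0.24 m

0.24 m


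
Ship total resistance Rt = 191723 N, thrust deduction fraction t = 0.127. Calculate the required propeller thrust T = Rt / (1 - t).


Formula: T = Rt / (1 - t)
Step 1 — (1 - t) = 1 - 0.127 = 0.873
Step 2 — T = 191723 / 0.873 ≈ 219610 N (5 s.f.)

219610 N


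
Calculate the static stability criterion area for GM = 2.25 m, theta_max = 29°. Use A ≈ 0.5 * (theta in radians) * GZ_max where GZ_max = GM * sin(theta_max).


Formula: GZ_max = GM * sin(theta); Area = 0.5 * theta_rad * GZ_max
Step 1 — GZ_max = 2.25 * sin(29°) = 2.25 * 0.48481 = 1.090823 m
Step 2 — theta_rad = 29 * pi/180 = 0.506145 rad
Step 3 — Area = 0.5 * 0.506145 * 1.090823 ≈ 0.27606 m·rad (5 s.f.)

0.27606 m·rad


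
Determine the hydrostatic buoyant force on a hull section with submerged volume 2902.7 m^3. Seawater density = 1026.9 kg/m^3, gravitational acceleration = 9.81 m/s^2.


Formula: Fb = rho * g * V
Substituting: Fb = 1026.9 * 9.81 * 2902.7
Intermediate: 1026.9 * 9.81 = 10073.889
Result: Fb = 10073.889 * 2902.7 ≈ 29241000 N (5 s.f.)

29241000 N


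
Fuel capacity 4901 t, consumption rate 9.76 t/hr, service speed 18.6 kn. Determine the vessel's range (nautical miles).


Formula: endurance = fuel / rate; range = endurance * speed
Step 1 — endurance = 4901 / 9.76 = 502.1516 hours
Step 2 — range = 502.1516 * 18.6 ≈ 9340.0 nautical miles (5 s.f.)

9340.0 NM


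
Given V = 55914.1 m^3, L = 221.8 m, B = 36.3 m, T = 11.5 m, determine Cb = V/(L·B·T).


Formula: Cb = V / (L * B * T)
Step 1 — L * B * T = 221.8 * 36.3 * 11.5 = 92590.41 m^3
Step 2 — Cb = 55914.1 / 92590.41 ≈ 0.60389 (5 s.f.)

0.60389


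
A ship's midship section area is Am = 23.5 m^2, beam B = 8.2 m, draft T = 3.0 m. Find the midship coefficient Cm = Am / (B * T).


Formula: Cm = Am / (B * T)
Step 1 — B * T = 8.2 * 3.0 = 24.6 m^2
Step 2 — Cm = 23.5 / 24.6 ≈ 0.95528 (5 s.f.)

0.95528


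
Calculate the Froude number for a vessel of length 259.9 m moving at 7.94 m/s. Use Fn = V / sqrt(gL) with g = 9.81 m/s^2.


Formula: Fn = V / sqrt(g * L)
Step 1 — g * L = 9.81 * 259.9 = 2549.619
Step 2 — sqrt(g * L) = sqrt(2549.619) = 50.493752
Step 3 — Fn = 7.94 / 50.493752 ≈ 0.15725 (5 s.f.)

0.15725


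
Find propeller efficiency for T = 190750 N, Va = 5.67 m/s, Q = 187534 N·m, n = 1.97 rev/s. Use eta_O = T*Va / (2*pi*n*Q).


Formula: eta = T * Va / (2 * pi * n * Q)
Step 1 — numerator = T * Va = 190750 * 5.67 = 1081552.5
Step 2 — 2 * pi * n = 2 * pi * 1.97 = 12.377875
Step 3 — denominator = 12.377875 * 187534 = 2321272.41
Step 4 — eta = 1081552.5 / 2321272.41 ≈ 0.46593 (5 s.f.)

0.46593


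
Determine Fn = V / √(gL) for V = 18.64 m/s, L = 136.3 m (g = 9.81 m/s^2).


Formula: Fn = V / sqrt(g * L)
Step 1 — g * L = 9.81 * 136.3 = 1337.103
Step 2 — sqrt(g * L) = sqrt(1337.103) = 36.566419
Step 3 — Fn = 18.64 / 36.566419 ≈ 0.50976 (5 s.f.)

0.50976


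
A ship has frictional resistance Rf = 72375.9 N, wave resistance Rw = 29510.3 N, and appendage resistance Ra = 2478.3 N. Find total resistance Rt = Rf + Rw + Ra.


Formula: Rt = Rf + Rw + Ra
Substituting: Rt = 72375.9 + 29510.3 + 2478.3
Result: Rt = 104364.5 N

104364.5 N


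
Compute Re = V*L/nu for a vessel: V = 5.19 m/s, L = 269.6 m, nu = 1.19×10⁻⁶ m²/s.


Formula: Re = V * L / nu
Step 1 — V * L = 5.19 * 269.6 = 1399.224 m^2/s
Step 2 — Re = 1399.224 / 1.19e-6 = 1.18e+09

1.18e+09


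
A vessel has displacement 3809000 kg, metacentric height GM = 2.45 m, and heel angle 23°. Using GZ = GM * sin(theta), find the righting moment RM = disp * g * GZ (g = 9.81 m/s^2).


Formula: GZ = GM * sin(theta); RM = disp * g * GZ
Step 1 — GZ = 2.45 * sin(23°) = 2.45 * 0.390731 = 0.957291 m
Step 2 — RM = 3809000 * 9.81 * 0.957291 ≈ 35770000 N·m (5 s.f.)

35770000 N·m


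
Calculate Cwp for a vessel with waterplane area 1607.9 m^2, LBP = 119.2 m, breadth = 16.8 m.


Formula: Cwp = Aw / (L * B)
Step 1 — L * B = 119.2 * 16.8 = 2002.56 m^2
Step 2 — Cwp = 1607.9 / 2002.56 ≈ 0.80292 (5 s.f.)

0.80292


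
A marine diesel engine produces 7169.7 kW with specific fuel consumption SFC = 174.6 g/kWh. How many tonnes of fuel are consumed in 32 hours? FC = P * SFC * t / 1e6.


Formula: FC (tonnes) = P * SFC * t / 1,000,000
Step 1 — P * SFC * t = 7169.7 * 174.6 * 32 = 40058547.84 g
Step 2 — FC (tonnes) = 40058547.84 / 1,000,000 ≈ 40.059 tonnes (5 s.f.)

40.059 tonnes


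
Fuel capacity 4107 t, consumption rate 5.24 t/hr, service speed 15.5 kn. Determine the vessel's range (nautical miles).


Formula: endurance = fuel / rate; range = endurance * speed
Step 1 — endurance = 4107 / 5.24 = 783.7786 hours
Step 2 — range = 783.7786 * 15.5 ≈ 12149 nautical miles (5 s.f.)

12149 NM


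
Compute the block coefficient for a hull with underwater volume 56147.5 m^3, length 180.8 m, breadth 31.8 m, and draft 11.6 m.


Formula: Cb = V / (L * B * T)
Step 1 — L * B * T = 180.8 * 31.8 * 11.6 = 66693.504 m^3
Step 2 — Cb = 56147.5 / 66693.504 ≈ 0.84187 (5 s.f.)

0.84187


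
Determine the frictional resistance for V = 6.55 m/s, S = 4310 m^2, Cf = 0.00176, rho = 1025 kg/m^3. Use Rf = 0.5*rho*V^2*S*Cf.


Formula: Rf = 0.5 * rho * V^2 * S * Cf
Step 1 — V^2 = 6.55^2 = 42.9025
Step 2 — 0.5 * rho * V^2 = 0.5 * 1025 * 42.9025 = 21987.53125
Step 3 — Rf = 21987.53125 * 4310 * 0.00176 ≈ 166790 N (5 s.f.)

166790 N


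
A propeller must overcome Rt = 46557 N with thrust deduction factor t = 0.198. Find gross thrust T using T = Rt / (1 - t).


Formula: T = Rt / (1 - t)
Step 1 — (1 - t) = 1 - 0.198 = 0.802
Step 2 — T = 46557 / 0.802 ≈ 58051 N (5 s.f.)

58051 N


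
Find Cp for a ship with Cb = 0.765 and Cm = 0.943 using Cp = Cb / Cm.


Formula: Cp = Cb / Cm
Substituting: Cp = 0.765 / 0.943
Result: Cp ≈ 0.81124 (5 s.f.)

0.81124


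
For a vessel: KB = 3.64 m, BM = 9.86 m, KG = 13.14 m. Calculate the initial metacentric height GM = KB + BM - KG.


Formula: GM = KB + BM - KG
Step 1 — KM = KB + BM = 3.64 + 9.86 = 13.5 m
Step 2 — GM = KM - KG = 13.5 - 13.14 = 0.36 m

0.36 m


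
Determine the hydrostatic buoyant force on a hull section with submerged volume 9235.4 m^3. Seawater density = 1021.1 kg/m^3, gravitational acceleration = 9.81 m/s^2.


Formula: Fb = rho * g * V
Substituting: Fb = 1021.1 * 9.81 * 9235.4
Intermediate: 1021.1 * 9.81 = 10016.991
Result: Fb = 10016.991 * 9235.4 ≈ 92511000 N (5 s.f.)

92511000 N


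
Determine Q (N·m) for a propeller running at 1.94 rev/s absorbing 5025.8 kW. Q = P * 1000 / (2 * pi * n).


Formula: Q = P_W / (2 * pi * n)
Step 1 — P_W = 5025.8 kW * 1000 = 5025800.0 W
Step 2 — 2 * pi * n = 2 * pi * 1.94 = 12.189379
Step 3 — Q = 5025800.0 / 12.189379 ≈ 412310 N·m (5 s.f.)

412310 N·m


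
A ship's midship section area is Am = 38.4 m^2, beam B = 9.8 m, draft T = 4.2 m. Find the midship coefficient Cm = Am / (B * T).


Formula: Cm = Am / (B * T)
Step 1 — B * T = 9.8 * 4.2 = 41.16 m^2
Step 2 — Cm = 38.4 / 41.16 ≈ 0.93294 (5 s.f.)

0.93294


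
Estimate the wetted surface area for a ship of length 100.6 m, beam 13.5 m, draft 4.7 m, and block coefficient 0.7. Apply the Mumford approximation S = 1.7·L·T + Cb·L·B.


Formula: S = 1.7*L*T + V/T with V = Cb*L*B*T, i.e. S = L * (1.7*T + Cb*B)
Step 1 — 1.7*T = 1.7 * 4.7 = 7.99 m
Step 2 — Cb*B = 0.7 * 13.5 = 9.45 m
Step 3 — 1.7*T + Cb*B = 7.99 + 9.45 = 17.44 m
Step 4 — S = 100.6 * 17.44 ≈ 1754.5 m^2 (5 s.f.)

1754.5 m^2


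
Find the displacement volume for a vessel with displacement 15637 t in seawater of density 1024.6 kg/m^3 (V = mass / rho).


Formula: V = mass / rho
Step 1 — convert tonnes to kg: 15637 t * 1000 = 15637000 kg
Step 2 — V = 15637000 / 1024.6 ≈ 15262 m^3 (5 s.f.)

15262 m^3


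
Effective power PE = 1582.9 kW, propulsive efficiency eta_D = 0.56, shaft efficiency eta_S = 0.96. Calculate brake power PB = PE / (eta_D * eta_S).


Formula: PB = PE / (eta_D * eta_S)
Step 1 — combined efficiency = eta_D * eta_S = 0.56 * 0.96 = 0.5376
Step 2 — PB = 1582.9 / 0.5376 ≈ 2944.4 kW (5 s.f.)

2944.4 kW


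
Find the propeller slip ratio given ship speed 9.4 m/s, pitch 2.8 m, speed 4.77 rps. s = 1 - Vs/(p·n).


Formula: s = 1 - Vs / (p * n)
Step 1 — p * n = 2.8 * 4.77 = 13.356
Step 2 — Vs / (p*n) = 9.4 / 13.356 = 0.703804 (6 d.p.)
Step 3 — s = 1 - 0.703804 = 0.296196

0.296196


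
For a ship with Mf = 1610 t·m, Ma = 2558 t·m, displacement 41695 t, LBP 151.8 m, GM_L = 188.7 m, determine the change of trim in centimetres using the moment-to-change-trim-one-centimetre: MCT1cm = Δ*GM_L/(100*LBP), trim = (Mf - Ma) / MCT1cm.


Formula: net trimming moment = Mf - Ma; MCT1cm = Δ*GM_L/(100*LBP); trim = net moment / MCT1cm
Step 1 — net trimming moment = 1610 - 2558 = -948 t·m
Step 2 — MCT1cm = 41695 * 188.7 / (100 * 151.8) = 518.3035 t·m/cm
Step 3 — trim = -948 / 518.3035 ≈ -1.8290 cm (5 s.f.)

-1.8290 cm


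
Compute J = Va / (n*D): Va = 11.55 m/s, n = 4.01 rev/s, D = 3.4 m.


Formula: J = Va / (n * D)
Step 1 — n * D = 4.01 * 3.4 = 13.634
Step 2 — J = 11.55 / 13.634 ≈ 0.84715 (5 s.f.)

0.84715


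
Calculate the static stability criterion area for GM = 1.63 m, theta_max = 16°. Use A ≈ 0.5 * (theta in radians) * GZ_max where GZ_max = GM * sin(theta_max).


Formula: GZ_max = GM * sin(theta); Area = 0.5 * theta_rad * GZ_max
Step 1 — GZ_max = 1.63 * sin(16°) = 1.63 * 0.275637 = 0.449288 m
Step 2 — theta_rad = 16 * pi/180 = 0.279253 rad
Step 3 — Area = 0.5 * 0.279253 * 0.449288 ≈ 0.062733 m·rad (5 s.f.)

0.062733 m·rad


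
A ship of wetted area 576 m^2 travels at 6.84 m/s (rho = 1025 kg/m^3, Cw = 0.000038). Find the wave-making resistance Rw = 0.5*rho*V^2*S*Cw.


Formula: Rw = 0.5 * rho * V^2 * S * Cw
Step 1 — V^2 = 6.84^2 = 46.7856
Step 2 — 0.5 * rho * V^2 = 0.5 * 1025 * 46.7856 = 23977.62
Step 3 — Rw = 23977.62 * 576 * 0.000038 ≈ 524.82 N (5 s.f.)

524.82 N


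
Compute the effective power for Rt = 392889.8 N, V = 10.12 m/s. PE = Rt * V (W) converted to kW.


Formula: PE = Rt * V / 1000 (kW)
Step 1 — PE (W) = 392889.8 * 10.12 = 3976044.776 W
Step 2 — PE (kW) = 3976044.776 / 1000 ≈ 3976.0 kW (5 s.f.)

3976.0 kW


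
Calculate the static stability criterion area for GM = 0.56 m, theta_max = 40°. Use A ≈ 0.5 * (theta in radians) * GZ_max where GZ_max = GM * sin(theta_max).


Formula: GZ_max = GM * sin(theta); Area = 0.5 * theta_rad * GZ_max
Step 1 — GZ_max = 0.56 * sin(40°) = 0.56 * 0.642788 = 0.359961 m
Step 2 — theta_rad = 40 * pi/180 = 0.698132 rad
Step 3 — Area = 0.5 * 0.698132 * 0.359961 ≈ 0.12565 m·rad (5 s.f.)

0.12565 m·rad


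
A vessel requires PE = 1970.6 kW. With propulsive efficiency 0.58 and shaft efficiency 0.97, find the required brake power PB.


Formula: PB = PE / (eta_D * eta_S)
Step 1 — combined efficiency = eta_D * eta_S = 0.58 * 0.97 = 0.5626
Step 2 — PB = 1970.6 / 0.5626 ≈ 3502.7 kW (5 s.f.)

3502.7 kW


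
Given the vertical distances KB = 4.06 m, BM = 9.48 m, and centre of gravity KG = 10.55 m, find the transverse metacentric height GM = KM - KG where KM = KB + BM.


Formula: GM = KB + BM - KG
Step 1 — KM = KB + BM = 4.06 + 9.48 = 13.54 m
Step 2 — GM = KM - KG = 13.54 - 10.55 = 2.99 m

2.99 m


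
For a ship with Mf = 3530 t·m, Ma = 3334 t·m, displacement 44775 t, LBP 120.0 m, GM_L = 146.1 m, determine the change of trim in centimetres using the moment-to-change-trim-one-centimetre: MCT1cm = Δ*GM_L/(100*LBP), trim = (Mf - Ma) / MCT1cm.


Formula: net trimming moment = Mf - Ma; MCT1cm = Δ*GM_L/(100*LBP); trim = net moment / MCT1cm
Step 1 — net trimming moment = 3530 - 3334 = 196 t·m
Step 2 — MCT1cm = 44775 * 146.1 / (100 * 120.0) = 545.1356 t·m/cm
Step 3 — trim = 196 / 545.1356 ≈ 0.35954 cm (5 s.f.)

0.35954 cm


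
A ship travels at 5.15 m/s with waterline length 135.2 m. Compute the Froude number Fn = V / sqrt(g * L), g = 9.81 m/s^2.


Formula: Fn = V / sqrt(g * L)
Step 1 — g * L = 9.81 * 135.2 = 1326.312
Step 2 — sqrt(g * L) = sqrt(1326.312) = 36.418567
Step 3 — Fn = 5.15 / 36.418567 ≈ 0.14141 (5 s.f.)

0.14141


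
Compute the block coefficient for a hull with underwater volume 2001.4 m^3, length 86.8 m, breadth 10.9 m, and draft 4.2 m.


Formula: Cb = V / (L * B * T)
Step 1 — L * B * T = 86.8 * 10.9 * 4.2 = 3973.704 m^3
Step 2 — Cb = 2001.4 / 3973.704 ≈ 0.50366 (5 s.f.)

0.50366


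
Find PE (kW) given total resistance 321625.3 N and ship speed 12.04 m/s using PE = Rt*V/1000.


Formula: PE = Rt * V / 1000 (kW)
Step 1 — PE (W) = 321625.3 * 12.04 = 3872368.612 W
Step 2 — PE (kW) = 3872368.612 / 1000 ≈ 3872.4 kW (5 s.f.)

3872.4 kW


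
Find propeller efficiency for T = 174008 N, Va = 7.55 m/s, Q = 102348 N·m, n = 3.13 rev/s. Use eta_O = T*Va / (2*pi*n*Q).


Formula: eta = T * Va / (2 * pi * n * Q)
Step 1 — numerator = T * Va = 174008 * 7.55 = 1313760.4
Step 2 — 2 * pi * n = 2 * pi * 3.13 = 19.66637
Step 3 — denominator = 19.66637 * 102348 = 2012813.64
Step 4 — eta = 1313760.4 / 2012813.64 ≈ 0.65270 (5 s.f.)

0.65270


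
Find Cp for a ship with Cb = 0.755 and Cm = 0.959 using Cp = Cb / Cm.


Formula: Cp = Cb / Cm
Substituting: Cp = 0.755 / 0.959
Result: Cp ≈ 0.78728 (5 s.f.)

0.78728


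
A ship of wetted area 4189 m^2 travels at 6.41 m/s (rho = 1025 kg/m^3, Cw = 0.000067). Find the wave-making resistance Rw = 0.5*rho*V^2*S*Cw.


Formula: Rw = 0.5 * rho * V^2 * S * Cw
Step 1 — V^2 = 6.41^2 = 41.0881
Step 2 — 0.5 * rho * V^2 = 0.5 * 1025 * 41.0881 = 21057.65125
Step 3 — Rw = 21057.65125 * 4189 * 0.000067 ≈ 5910.1 N (5 s.f.)

5910.1 N


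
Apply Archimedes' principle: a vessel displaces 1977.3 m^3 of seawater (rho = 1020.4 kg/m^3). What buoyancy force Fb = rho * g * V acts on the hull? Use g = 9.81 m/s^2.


Formula: Fb = rho * g * V
Substituting: Fb = 1020.4 * 9.81 * 1977.3
Intermediate: 1020.4 * 9.81 = 10010.124
Result: Fb = 10010.124 * 1977.3 ≈ 19793000 N (5 s.f.)

19793000 N


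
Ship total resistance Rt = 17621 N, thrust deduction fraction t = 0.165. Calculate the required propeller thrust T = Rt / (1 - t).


Formula: T = Rt / (1 - t)
Step 1 — (1 - t) = 1 - 0.165 = 0.835
Step 2 — T = 17621 / 0.835 ≈ 21103 N (5 s.f.)

21103 N


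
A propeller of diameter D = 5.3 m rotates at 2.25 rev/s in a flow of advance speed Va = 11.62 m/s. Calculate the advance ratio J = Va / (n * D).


Formula: J = Va / (n * D)
Step 1 — n * D = 2.25 * 5.3 = 11.925
Step 2 — J = 11.62 / 11.925 ≈ 0.97442 (5 s.f.)

0.97442


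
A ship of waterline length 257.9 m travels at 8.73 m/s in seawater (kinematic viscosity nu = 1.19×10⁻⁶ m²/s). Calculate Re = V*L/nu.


Formula: Re = V * L / nu
Step 1 — V * L = 8.73 * 257.9 = 2251.467 m^2/s
Step 2 — Re = 2251.467 / 1.19e-6 = 1.89e+09

1.89e+09


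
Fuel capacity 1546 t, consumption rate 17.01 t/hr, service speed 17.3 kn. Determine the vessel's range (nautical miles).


Formula: endurance = fuel / rate; range = endurance * speed
Step 1 — endurance = 1546 / 17.01 = 90.8877 hours
Step 2 — range = 90.8877 * 17.3 ≈ 1572.4 nautical miles (5 s.f.)

1572.4 NM


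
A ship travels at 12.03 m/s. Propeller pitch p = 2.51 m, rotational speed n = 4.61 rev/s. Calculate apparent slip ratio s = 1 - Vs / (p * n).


Formula: s = 1 - Vs / (p * n)
Step 1 — p * n = 2.51 * 4.61 = 11.5711
Step 2 — Vs / (p*n) = 12.03 / 11.5711 = 1.039659 (6 d.p.)
Step 3 — s = 1 - 1.039659 = -0.039659

-0.039659


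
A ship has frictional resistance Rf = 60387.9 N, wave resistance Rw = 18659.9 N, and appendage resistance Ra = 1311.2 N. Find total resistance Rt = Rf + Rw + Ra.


Formula: Rt = Rf + Rw + Ra
Substituting: Rt = 60387.9 + 18659.9 + 1311.2
Result: Rt = 80359.0 N

80359.0 N


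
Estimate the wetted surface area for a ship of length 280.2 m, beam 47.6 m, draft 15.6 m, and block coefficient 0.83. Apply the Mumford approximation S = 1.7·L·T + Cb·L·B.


Formula: S = 1.7*L*T + V/T with V = Cb*L*B*T, i.e. S = L * (1.7*T + Cb*B)
Step 1 — 1.7*T = 1.7 * 15.6 = 26.52 m
Step 2 — Cb*B = 0.83 * 47.6 = 39.508 m
Step 3 — 1.7*T + Cb*B = 26.52 + 39.508 = 66.028 m
Step 4 — S = 280.2 * 66.028 ≈ 18501 m^2 (5 s.f.)

18501 m^2


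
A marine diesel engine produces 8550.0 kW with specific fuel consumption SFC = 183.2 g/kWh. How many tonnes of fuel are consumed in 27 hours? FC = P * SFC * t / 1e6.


Formula: FC (tonnes) = P * SFC * t / 1,000,000
Step 1 — P * SFC * t = 8550.0 * 183.2 * 27 = 42291720.0 g
Step 2 — FC (tonnes) = 42291720.0 / 1,000,000 ≈ 42.292 tonnes (5 s.f.)

42.292 tonnes


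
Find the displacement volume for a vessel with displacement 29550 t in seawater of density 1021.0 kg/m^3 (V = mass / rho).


Formula: V = mass / rho
Step 1 — convert tonnes to kg: 29550 t * 1000 = 29550000 kg
Step 2 — V = 29550000 / 1021.0 ≈ 28942 m^3 (5 s.f.)

28942 m^3


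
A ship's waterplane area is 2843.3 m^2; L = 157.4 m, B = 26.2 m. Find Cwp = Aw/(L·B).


Formula: Cwp = Aw / (L * B)
Step 1 — L * B = 157.4 * 26.2 = 4123.88 m^2
Step 2 — Cwp = 2843.3 / 4123.88 ≈ 0.68947 (5 s.f.)

0.68947


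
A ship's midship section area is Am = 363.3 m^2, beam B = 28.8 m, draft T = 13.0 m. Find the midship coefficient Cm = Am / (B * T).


Formula: Cm = Am / (B * T)
Step 1 — B * T = 28.8 * 13.0 = 374.4 m^2
Step 2 — Cm = 363.3 / 374.4 ≈ 0.97035 (5 s.f.)

0.97035


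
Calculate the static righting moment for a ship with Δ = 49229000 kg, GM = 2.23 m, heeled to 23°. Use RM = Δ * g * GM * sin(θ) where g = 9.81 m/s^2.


Formula: GZ = GM * sin(theta); RM = disp * g * GZ
Step 1 — GZ = 2.23 * sin(23°) = 2.23 * 0.390731 = 0.87133 m
Step 2 — RM = 49229000 * 9.81 * 0.87133 ≈ 420800000 N·m (5 s.f.)

420800000 N·m


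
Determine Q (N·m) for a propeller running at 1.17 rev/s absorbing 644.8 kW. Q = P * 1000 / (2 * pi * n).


Formula: Q = P_W / (2 * pi * n)
Step 1 — P_W = 644.8 kW * 1000 = 644800.0 W
Step 2 — 2 * pi * n = 2 * pi * 1.17 = 7.351327
Step 3 — Q = 644800.0 / 7.351327 ≈ 87712 N·m (5 s.f.)

87712 N·m


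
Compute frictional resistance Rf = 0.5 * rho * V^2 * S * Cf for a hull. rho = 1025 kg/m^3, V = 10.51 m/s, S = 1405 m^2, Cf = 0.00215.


Formula: Rf = 0.5 * rho * V^2 * S * Cf
Step 1 — V^2 = 10.51^2 = 110.4601
Step 2 — 0.5 * rho * V^2 = 0.5 * 1025 * 110.4601 = 56610.80125
Step 3 — Rf = 56610.80125 * 1405 * 0.00215 ≈ 171010 N (5 s.f.)

171010 N


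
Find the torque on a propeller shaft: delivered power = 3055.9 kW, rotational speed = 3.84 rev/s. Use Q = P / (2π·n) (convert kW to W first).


Formula: Q = P_W / (2 * pi * n)
Step 1 — P_W = 3055.9 kW * 1000 = 3055900.0 W
Step 2 — 2 * pi * n = 2 * pi * 3.84 = 24.127432
Step 3 — Q = 3055900.0 / 24.127432 ≈ 126660 N·m (5 s.f.)

126660 N·m


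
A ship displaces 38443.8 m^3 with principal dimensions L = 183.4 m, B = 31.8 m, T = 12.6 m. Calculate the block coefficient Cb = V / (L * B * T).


Formula: Cb = V / (L * B * T)
Step 1 — L * B * T = 183.4 * 31.8 * 12.6 = 73484.712 m^3
Step 2 — Cb = 38443.8 / 73484.712 ≈ 0.52315 (5 s.f.)

0.52315


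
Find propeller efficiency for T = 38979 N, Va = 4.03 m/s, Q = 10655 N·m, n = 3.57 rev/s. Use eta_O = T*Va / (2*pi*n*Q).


Formula: eta = T * Va / (2 * pi * n * Q)
Step 1 — numerator = T * Va = 38979 * 4.03 = 157085.37
Step 2 — 2 * pi * n = 2 * pi * 3.57 = 22.430972
Step 3 — denominator = 22.430972 * 10655 = 239002.01
Step 4 — eta = 157085.37 / 239002.01 ≈ 0.65726 (5 s.f.)

0.65726


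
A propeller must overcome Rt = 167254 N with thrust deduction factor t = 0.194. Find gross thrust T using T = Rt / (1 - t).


Formula: T = Rt / (1 - t)
Step 1 — (1 - t) = 1 - 0.194 = 0.806
Step 2 — T = 167254 / 0.806 ≈ 207510 N (5 s.f.)

207510 N


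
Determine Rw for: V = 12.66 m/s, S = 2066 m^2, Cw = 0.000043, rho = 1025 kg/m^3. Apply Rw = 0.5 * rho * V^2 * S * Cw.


Formula: Rw = 0.5 * rho * V^2 * S * Cw
Step 1 — V^2 = 12.66^2 = 160.2756
Step 2 — 0.5 * rho * V^2 = 0.5 * 1025 * 160.2756 = 82141.245
Step 3 — Rw = 82141.245 * 2066 * 0.000043 ≈ 7297.3 N (5 s.f.)

7297.3 N


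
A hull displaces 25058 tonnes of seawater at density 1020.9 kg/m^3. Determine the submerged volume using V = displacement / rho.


Formula: V = mass / rho
Step 1 — convert tonnes to kg: 25058 t * 1000 = 25058000 kg
Step 2 — V = 25058000 / 1020.9 ≈ 24545 m^3 (5 s.f.)

24545 m^3


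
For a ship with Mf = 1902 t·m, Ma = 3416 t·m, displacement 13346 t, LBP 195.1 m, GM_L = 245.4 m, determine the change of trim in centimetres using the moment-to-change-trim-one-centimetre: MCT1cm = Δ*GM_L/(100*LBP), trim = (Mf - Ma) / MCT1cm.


Formula: net trimming moment = Mf - Ma; MCT1cm = Δ*GM_L/(100*LBP); trim = net moment / MCT1cm
Step 1 — net trimming moment = 1902 - 3416 = -1514 t·m
Step 2 — MCT1cm = 13346 * 245.4 / (100 * 195.1) = 167.8682 t·m/cm
Step 3 — trim = -1514 / 167.8682 ≈ -9.0190 cm (5 s.f.)

-9.0190 cm


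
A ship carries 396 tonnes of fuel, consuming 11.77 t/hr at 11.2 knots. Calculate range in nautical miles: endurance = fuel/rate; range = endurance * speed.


Formula: endurance = fuel / rate; range = endurance * speed
Step 1 — endurance = 396 / 11.77 = 33.6449 hours
Step 2 — range = 33.6449 * 11.2 ≈ 376.82 nautical miles (5 s.f.)

376.82 NM


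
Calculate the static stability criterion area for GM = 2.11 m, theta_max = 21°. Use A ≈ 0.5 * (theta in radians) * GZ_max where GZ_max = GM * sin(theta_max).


Formula: GZ_max = GM * sin(theta); Area = 0.5 * theta_rad * GZ_max
Step 1 — GZ_max = 2.11 * sin(21°) = 2.11 * 0.358368 = 0.756156 m
Step 2 — theta_rad = 21 * pi/180 = 0.366519 rad
Step 3 — Area = 0.5 * 0.366519 * 0.756156 ≈ 0.13857 m·rad (5 s.f.)

0.13857 m·rad


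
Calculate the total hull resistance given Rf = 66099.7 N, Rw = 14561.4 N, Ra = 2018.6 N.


Formula: Rt = Rf + Rw + Ra
Substituting: Rt = 66099.7 + 14561.4 + 2018.6
Result: Rt = 82679.7 N

82679.7 N


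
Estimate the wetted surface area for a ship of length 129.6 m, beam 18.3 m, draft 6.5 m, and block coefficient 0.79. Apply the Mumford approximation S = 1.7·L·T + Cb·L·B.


Formula: S = 1.7*L*T + V/T with V = Cb*L*B*T, i.e. S = L * (1.7*T + Cb*B)
Step 1 — 1.7*T = 1.7 * 6.5 = 11.05 m
Step 2 — Cb*B = 0.79 * 18.3 = 14.457 m
Step 3 — 1.7*T + Cb*B = 11.05 + 14.457 = 25.507 m
Step 4 — S = 129.6 * 25.507 ≈ 3305.7 m^2 (5 s.f.)

3305.7 m^2


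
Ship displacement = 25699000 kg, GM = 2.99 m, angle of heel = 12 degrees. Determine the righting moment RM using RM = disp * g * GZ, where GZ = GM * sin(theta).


Formula: GZ = GM * sin(theta); RM = disp * g * GZ
Step 1 — GZ = 2.99 * sin(12°) = 2.99 * 0.207912 = 0.621657 m
Step 2 — RM = 25699000 * 9.81 * 0.621657 ≈ 156720000 N·m (5 s.f.)

156720000 N·m


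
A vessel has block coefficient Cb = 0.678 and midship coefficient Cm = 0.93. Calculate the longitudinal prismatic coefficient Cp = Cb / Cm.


Formula: Cp = Cb / Cm
Substituting: Cp = 0.678 / 0.93
Result: Cp ≈ 0.72903 (5 s.f.)

0.72903


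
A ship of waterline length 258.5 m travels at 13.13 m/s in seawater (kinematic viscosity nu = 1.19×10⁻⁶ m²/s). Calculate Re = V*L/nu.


Formula: Re = V * L / nu
Step 1 — V * L = 13.13 * 258.5 = 3394.105 m^2/s
Step 2 — Re = 3394.105 / 1.19e-6 = 2.85e+09

2.85e+09


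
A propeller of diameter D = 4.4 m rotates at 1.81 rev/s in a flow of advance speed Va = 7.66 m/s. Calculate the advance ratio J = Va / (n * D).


Formula: J = Va / (n * D)
Step 1 — n * D = 1.81 * 4.4 = 7.964
Step 2 — J = 7.66 / 7.964 ≈ 0.96183 (5 s.f.)

0.96183


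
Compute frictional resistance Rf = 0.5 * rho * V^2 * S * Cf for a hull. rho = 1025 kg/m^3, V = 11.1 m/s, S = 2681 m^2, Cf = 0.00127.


Formula: Rf = 0.5 * rho * V^2 * S * Cf
Step 1 — V^2 = 11.1^2 = 123.21
Step 2 — 0.5 * rho * V^2 = 0.5 * 1025 * 123.21 = 63145.125
Step 3 — Rf = 63145.125 * 2681 * 0.00127 ≈ 215000 N (5 s.f.)

215000 N


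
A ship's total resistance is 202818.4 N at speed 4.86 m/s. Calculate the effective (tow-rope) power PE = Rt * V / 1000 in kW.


Formula: PE = Rt * V / 1000 (kW)
Step 1 — PE (W) = 202818.4 * 4.86 = 985697.424 W
Step 2 — PE (kW) = 985697.424 / 1000 ≈ 985.70 kW (5 s.f.)

985.70 kW


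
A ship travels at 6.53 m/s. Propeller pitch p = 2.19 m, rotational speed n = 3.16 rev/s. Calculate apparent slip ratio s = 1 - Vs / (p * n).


Formula: s = 1 - Vs / (p * n)
Step 1 — p * n = 2.19 * 3.16 = 6.9204
Step 2 — Vs / (p*n) = 6.53 / 6.9204 = 0.943587 (6 d.p.)
Step 3 — s = 1 - 0.943587 = 0.056413

0.056413


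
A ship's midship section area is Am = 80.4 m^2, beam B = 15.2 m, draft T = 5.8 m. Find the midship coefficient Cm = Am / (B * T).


Formula: Cm = Am / (B * T)
Step 1 — B * T = 15.2 * 5.8 = 88.16 m^2
Step 2 — Cm = 80.4 / 88.16 ≈ 0.91198 (5 s.f.)

0.91198


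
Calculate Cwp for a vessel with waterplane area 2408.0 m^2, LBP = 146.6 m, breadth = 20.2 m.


Formula: Cwp = Aw / (L * B)
Step 1 — L * B = 146.6 * 20.2 = 2961.32 m^2
Step 2 — Cwp = 2408.0 / 2961.32 ≈ 0.81315 (5 s.f.)

0.81315


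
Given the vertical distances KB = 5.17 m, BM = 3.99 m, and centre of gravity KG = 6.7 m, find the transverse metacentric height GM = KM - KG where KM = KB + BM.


Formula: GM = KB + BM - KG
Step 1 — KM = KB + BM = 5.17 + 3.99 = 9.16 m
Step 2 — GM = KM - KG = 9.16 - 6.7 = 2.46 m

2.46 m


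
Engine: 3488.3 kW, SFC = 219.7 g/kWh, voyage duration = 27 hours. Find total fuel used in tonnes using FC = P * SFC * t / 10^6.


Formula: FC (tonnes) = P * SFC * t / 1,000,000
Step 1 — P * SFC * t = 3488.3 * 219.7 * 27 = 20692246.77 g
Step 2 — FC (tonnes) = 20692246.77 / 1,000,000 ≈ 20.692 tonnes (5 s.f.)

20.692 tonnes


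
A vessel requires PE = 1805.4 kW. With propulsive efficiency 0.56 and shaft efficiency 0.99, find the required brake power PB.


Formula: PB = PE / (eta_D * eta_S)
Step 1 — combined efficiency = eta_D * eta_S = 0.56 * 0.99 = 0.5544
Step 2 — PB = 1805.4 / 0.5544 ≈ 3256.5 kW (5 s.f.)

3256.5 kW


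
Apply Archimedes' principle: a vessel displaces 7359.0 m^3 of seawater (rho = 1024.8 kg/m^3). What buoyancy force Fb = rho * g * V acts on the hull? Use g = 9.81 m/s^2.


Formula: Fb = rho * g * V
Substituting: Fb = 1024.8 * 9.81 * 7359.0
Intermediate: 1024.8 * 9.81 = 10053.288
Result: Fb = 10053.288 * 7359.0 ≈ 73982000 N (5 s.f.)

73982000 N


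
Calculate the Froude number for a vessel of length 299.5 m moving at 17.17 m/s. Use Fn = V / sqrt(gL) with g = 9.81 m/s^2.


Formula: Fn = V / sqrt(g * L)
Step 1 — g * L = 9.81 * 299.5 = 2938.095
Step 2 — sqrt(g * L) = sqrt(2938.095) = 54.204197
Step 3 — Fn = 17.17 / 54.204197 ≈ 0.31677 (5 s.f.)

0.31677


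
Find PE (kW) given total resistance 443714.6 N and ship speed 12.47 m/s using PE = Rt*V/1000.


Formula: PE = Rt * V / 1000 (kW)
Step 1 — PE (W) = 443714.6 * 12.47 = 5533121.062 W
Step 2 — PE (kW) = 5533121.062 / 1000 ≈ 5533.1 kW (5 s.f.)

5533.1 kW


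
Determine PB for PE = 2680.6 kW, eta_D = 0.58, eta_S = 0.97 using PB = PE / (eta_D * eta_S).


Formula: PB = PE / (eta_D * eta_S)
Step 1 — combined efficiency = eta_D * eta_S = 0.58 * 0.97 = 0.5626
Step 2 — PB = 2680.6 / 0.5626 ≈ 4764.7 kW (5 s.f.)

4764.7 kW


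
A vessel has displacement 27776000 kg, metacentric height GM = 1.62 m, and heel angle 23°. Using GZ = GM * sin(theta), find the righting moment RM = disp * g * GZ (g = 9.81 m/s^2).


Formula: GZ = GM * sin(theta); RM = disp * g * GZ
Step 1 — GZ = 1.62 * sin(23°) = 1.62 * 0.390731 = 0.632984 m
Step 2 — RM = 27776000 * 9.81 * 0.632984 ≈ 172480000 N·m (5 s.f.)

172480000 N·m


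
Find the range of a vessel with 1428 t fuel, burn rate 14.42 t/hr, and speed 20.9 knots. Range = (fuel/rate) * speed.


Formula: endurance = fuel / rate; range = endurance * speed
Step 1 — endurance = 1428 / 14.42 = 99.0291 hours
Step 2 — range = 99.0291 * 20.9 ≈ 2069.7 nautical miles (5 s.f.)

2069.7 NM


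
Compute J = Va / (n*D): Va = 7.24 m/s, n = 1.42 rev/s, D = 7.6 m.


Formula: J = Va / (n * D)
Step 1 — n * D = 1.42 * 7.6 = 10.792
Step 2 — J = 7.24 / 10.792 ≈ 0.67087 (5 s.f.)

0.67087


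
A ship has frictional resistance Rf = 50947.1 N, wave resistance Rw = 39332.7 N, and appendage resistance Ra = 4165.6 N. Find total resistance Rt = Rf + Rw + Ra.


Formula: Rt = Rf + Rw + Ra
Substituting: Rt = 50947.1 + 39332.7 + 4165.6
Result: Rt = 94445.4 N

94445.4 N


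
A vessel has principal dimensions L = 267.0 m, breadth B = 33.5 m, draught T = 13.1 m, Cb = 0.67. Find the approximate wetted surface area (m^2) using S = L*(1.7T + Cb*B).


Formula: S = 1.7*L*T + V/T with V = Cb*L*B*T, i.e. S = L * (1.7*T + Cb*B)
Step 1 — 1.7*T = 1.7 * 13.1 = 22.27 m
Step 2 — Cb*B = 0.67 * 33.5 = 22.445 m
Step 3 — 1.7*T + Cb*B = 22.27 + 22.445 = 44.715 m
Step 4 — S = 267.0 * 44.715 ≈ 11939 m^2 (5 s.f.)

11939 m^2


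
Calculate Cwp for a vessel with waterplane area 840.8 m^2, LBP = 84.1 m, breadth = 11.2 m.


Formula: Cwp = Aw / (L * B)
Step 1 — L * B = 84.1 * 11.2 = 941.92 m^2
Step 2 — Cwp = 840.8 / 941.92 ≈ 0.89264 (5 s.f.)

0.89264


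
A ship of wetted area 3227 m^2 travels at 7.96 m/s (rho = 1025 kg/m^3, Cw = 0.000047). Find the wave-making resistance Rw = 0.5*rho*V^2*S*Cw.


Formula: Rw = 0.5 * rho * V^2 * S * Cw
Step 1 — V^2 = 7.96^2 = 63.3616
Step 2 — 0.5 * rho * V^2 = 0.5 * 1025 * 63.3616 = 32472.82
Step 3 — Rw = 32472.82 * 3227 * 0.000047 ≈ 4925.1 N (5 s.f.)

4925.1 N


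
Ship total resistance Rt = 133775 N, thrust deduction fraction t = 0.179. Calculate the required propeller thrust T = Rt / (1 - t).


Formula: T = Rt / (1 - t)
Step 1 — (1 - t) = 1 - 0.179 = 0.821
Step 2 — T = 133775 / 0.821 ≈ 162940 N (5 s.f.)

162940 N


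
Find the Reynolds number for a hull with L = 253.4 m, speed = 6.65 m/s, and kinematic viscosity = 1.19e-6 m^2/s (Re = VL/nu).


Formula: Re = V * L / nu
Step 1 — V * L = 6.65 * 253.4 = 1685.11 m^2/s
Step 2 — Re = 1685.11 / 1.19e-6 = 1.42e+09

1.42e+09


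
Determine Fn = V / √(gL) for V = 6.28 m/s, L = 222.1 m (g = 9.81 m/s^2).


Formula: Fn = V / sqrt(g * L)
Step 1 — g * L = 9.81 * 222.1 = 2178.801
Step 2 — sqrt(g * L) = sqrt(2178.801) = 46.677628
Step 3 — Fn = 6.28 / 46.677628 ≈ 0.13454 (5 s.f.)

0.13454


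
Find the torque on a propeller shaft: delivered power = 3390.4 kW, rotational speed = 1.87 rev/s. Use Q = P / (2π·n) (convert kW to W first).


Formula: Q = P_W / (2 * pi * n)
Step 1 — P_W = 3390.4 kW * 1000 = 3390400.0 W
Step 2 — 2 * pi * n = 2 * pi * 1.87 = 11.749557
Step 3 — Q = 3390400.0 / 11.749557 ≈ 288560 N·m (5 s.f.)

288560 N·m


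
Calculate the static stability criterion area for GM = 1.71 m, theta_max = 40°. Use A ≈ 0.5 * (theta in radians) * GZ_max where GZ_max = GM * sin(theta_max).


Formula: GZ_max = GM * sin(theta); Area = 0.5 * theta_rad * GZ_max
Step 1 — GZ_max = 1.71 * sin(40°) = 1.71 * 0.642788 = 1.099167 m
Step 2 — theta_rad = 40 * pi/180 = 0.698132 rad
Step 3 — Area = 0.5 * 0.698132 * 1.099167 ≈ 0.38368 m·rad (5 s.f.)

0.38368 m·rad


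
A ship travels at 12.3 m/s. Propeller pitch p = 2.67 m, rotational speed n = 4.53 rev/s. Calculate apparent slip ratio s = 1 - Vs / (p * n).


Formula: s = 1 - Vs / (p * n)
Step 1 — p * n = 2.67 * 4.53 = 12.0951
Step 2 — Vs / (p*n) = 12.3 / 12.0951 = 1.016941 (6 d.p.)
Step 3 — s = 1 - 1.016941 = -0.016941

-0.016941


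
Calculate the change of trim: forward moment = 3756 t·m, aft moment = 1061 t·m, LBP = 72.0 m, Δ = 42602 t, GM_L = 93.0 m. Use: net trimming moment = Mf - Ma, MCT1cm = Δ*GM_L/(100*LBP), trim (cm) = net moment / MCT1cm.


Formula: net trimming moment = Mf - Ma; MCT1cm = Δ*GM_L/(100*LBP); trim = net moment / MCT1cm
Step 1 — net trimming moment = 3756 - 1061 = 2695 t·m
Step 2 — MCT1cm = 42602 * 93.0 / (100 * 72.0) = 550.2758 t·m/cm
Step 3 — trim = 2695 / 550.2758 ≈ 4.8975 cm (5 s.f.)

4.8975 cm


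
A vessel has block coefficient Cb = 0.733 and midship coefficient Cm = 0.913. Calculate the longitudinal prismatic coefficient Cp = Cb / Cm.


Formula: Cp = Cb / Cm
Substituting: Cp = 0.733 / 0.913
Result: Cp ≈ 0.80285 (5 s.f.)

0.80285


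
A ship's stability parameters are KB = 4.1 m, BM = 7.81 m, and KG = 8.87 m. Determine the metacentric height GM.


Formula: GM = KB + BM - KG
Step 1 — KM = KB + BM = 4.1 + 7.81 = 11.91 m
Step 2 — GM = KM - KG = 11.91 - 8.87 = 3.04 m

3.04 m


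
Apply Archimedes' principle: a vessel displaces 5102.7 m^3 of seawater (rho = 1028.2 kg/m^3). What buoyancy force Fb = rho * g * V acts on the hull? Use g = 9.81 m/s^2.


Formula: Fb = rho * g * V
Substituting: Fb = 1028.2 * 9.81 * 5102.7
Intermediate: 1028.2 * 9.81 = 10086.642
Result: Fb = 10086.642 * 5102.7 ≈ 51469000 N (5 s.f.)

51469000 N


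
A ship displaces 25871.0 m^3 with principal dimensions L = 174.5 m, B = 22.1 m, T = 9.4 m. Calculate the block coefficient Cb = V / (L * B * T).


Formula: Cb = V / (L * B * T)
Step 1 — L * B * T = 174.5 * 22.1 * 9.4 = 36250.63 m^3
Step 2 — Cb = 25871.0 / 36250.63 ≈ 0.71367 (5 s.f.)

0.71367


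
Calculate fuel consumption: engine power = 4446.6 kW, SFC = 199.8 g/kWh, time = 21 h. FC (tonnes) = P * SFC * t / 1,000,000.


Formula: FC (tonnes) = P * SFC * t / 1,000,000
Step 1 — P * SFC * t = 4446.6 * 199.8 * 21 = 18657044.28 g
Step 2 — FC (tonnes) = 18657044.28 / 1,000,000 ≈ 18.657 tonnes (5 s.f.)

18.657 tonnes


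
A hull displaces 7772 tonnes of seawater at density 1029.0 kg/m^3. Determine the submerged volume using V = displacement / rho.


Formula: V = mass / rho
Step 1 — convert tonnes to kg: 7772 t * 1000 = 7772000 kg
Step 2 — V = 7772000 / 1029.0 ≈ 7553.0 m^3 (5 s.f.)

7553.0 m^3


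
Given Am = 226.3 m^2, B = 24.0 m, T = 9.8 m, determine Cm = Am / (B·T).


Formula: Cm = Am / (B * T)
Step 1 — B * T = 24.0 * 9.8 = 235.2 m^2
Step 2 — Cm = 226.3 / 235.2 ≈ 0.96216 (5 s.f.)

0.96216


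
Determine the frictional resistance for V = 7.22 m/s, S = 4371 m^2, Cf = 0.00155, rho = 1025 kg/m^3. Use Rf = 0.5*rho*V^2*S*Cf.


Formula: Rf = 0.5 * rho * V^2 * S * Cf
Step 1 — V^2 = 7.22^2 = 52.1284
Step 2 — 0.5 * rho * V^2 = 0.5 * 1025 * 52.1284 = 26715.805
Step 3 — Rf = 26715.805 * 4371 * 0.00155 ≈ 181000 N (5 s.f.)

181000 N
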